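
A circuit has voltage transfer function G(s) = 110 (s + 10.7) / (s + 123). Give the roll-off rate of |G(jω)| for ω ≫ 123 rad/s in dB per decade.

0 dB/decade

With 1 zero and 1 pole, the high-frequency asymptotic slope is 20 × (1 − 1) = 0 dB/decade.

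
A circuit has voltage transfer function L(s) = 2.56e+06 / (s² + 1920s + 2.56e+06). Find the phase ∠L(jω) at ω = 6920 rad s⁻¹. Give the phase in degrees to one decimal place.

-163.7 deg

∠[(j6920)² + 1920(j6920) + 2.56e+06] = ∠[-4.5326e+07 + j1.3286e+07] = 163.66°
∠L(j6920) = −163.66° = -163.66°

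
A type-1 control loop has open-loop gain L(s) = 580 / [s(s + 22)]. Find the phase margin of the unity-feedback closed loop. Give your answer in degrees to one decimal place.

48.2°

Gain crossover: |L(jω)| = 1 at ω ≈ 19.7 rad/s.
∠L(j19.7) = −90° − arctan(19.7/22) ≈ -131.78°
PM = 180° + (-131.78°) = 48.22°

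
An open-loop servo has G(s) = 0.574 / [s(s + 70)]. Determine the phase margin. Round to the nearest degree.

90°

Gain crossover: |G(jω)| = 1 at ω ≈ 0.0082 rad/s.
∠G(j0.0082) = −90° − arctan(0.0082/70) ≈ -90.01°
PM = 180° + (-90.01°) = 89.99°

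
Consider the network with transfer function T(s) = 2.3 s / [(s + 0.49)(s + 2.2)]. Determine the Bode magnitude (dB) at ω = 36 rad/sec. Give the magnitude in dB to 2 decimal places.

-23.91 dB

|j36| = 36
|j36 + 0.49| = √(36² + 0.49²) = 36
|j36 + 2.2| = √(36² + 2.2²) = 36.07
|T(j36)| = 2.3 × 36 / (36 × 36.07) = 0.063764
20 log₁₀(0.063764) = -23.908 dB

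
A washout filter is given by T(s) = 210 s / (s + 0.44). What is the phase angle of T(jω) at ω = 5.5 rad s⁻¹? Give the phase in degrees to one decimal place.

∠(j5.5) = 90.00°
∠(j5.5 + 0.44) = arctan(5.5/0.44) = 85.43°
∠T(j5.5) = 90.00° − 85.43° = 4.57°

4.6°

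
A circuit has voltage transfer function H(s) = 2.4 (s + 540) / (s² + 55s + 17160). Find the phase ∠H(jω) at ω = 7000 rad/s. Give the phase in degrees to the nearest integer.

∠(j7000 + 540) = arctan(7000/540) = 85.59°
∠[(j7000)² + 55(j7000) + 17160] = ∠[-4.8983e+07 + j3.85e+05] = 179.55°
∠H(j7000) = 85.59° − 179.55° = -93.96°

-94°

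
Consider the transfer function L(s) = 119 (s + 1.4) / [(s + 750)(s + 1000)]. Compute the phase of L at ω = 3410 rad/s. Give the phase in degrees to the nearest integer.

-61°

∠(j3410 + 1.4) = arctan(3410/1.4) = 89.98°
∠(j3410 + 750) = arctan(3410/750) = 77.60°
∠(j3410 + 1000) = arctan(3410/1000) = 73.66°
∠L(j3410) = 89.98° − (77.60° + 73.66°) = -61.28°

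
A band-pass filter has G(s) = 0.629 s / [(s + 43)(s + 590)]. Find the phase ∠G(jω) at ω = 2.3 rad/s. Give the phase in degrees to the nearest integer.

87°

∠(j2.3) = 90.00°
∠(j2.3 + 43) = arctan(2.3/43) = 3.06°
∠(j2.3 + 590) = arctan(2.3/590) = 0.22°
∠G(j2.3) = 90.00° − (3.06° + 0.22°) = 86.71°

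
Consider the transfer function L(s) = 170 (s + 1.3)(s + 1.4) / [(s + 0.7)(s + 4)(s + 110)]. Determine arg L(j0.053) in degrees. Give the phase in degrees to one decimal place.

-0.6 deg

∠(j0.053 + 1.3) = arctan(0.053/1.3) = 2.33°
∠(j0.053 + 1.4) = arctan(0.053/1.4) = 2.17°
∠(j0.053 + 0.7) = arctan(0.053/0.7) = 4.33°
∠(j0.053 + 4) = arctan(0.053/4) = 0.76°
∠(j0.053 + 110) = arctan(0.053/110) = 0.03°
∠L(j0.053) = 2.33° + 2.17° − (4.33° + 0.76° + 0.03°) = -0.61°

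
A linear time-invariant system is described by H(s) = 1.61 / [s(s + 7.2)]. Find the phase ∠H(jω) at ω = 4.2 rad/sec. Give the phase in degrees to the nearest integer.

-120°

∠(j4.2 + 7.2) = arctan(4.2/7.2) = 30.26°
∠(j4.2) = 90.00°
∠H(j4.2) = − (30.26° + 90.00°) = -120.26°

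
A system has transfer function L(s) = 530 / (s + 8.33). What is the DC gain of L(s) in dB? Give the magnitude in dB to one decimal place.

36.1 dB

L(0) = 530 / 8.33 = 63.625
20 log₁₀(63.625) = 36.07 dB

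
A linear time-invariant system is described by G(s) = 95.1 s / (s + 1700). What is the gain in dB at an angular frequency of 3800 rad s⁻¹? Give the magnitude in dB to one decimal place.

|j3800| = 3800
|j3800 + 1700| = √(3800² + 1700²) = 4163
|G(j3800)| = 95.1 × 3800 / 4163 = 86.809
20 log₁₀(86.809) = 38.77 dB

38.8 dB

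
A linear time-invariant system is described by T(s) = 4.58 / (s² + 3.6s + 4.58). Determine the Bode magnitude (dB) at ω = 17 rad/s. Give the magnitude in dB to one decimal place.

-36.1 dB

|(j17)² + 3.6(j17) + 4.58| = |-284.42 + j61.2| = 290.9
|T(j17)| = 4.58 / 290.9 = 0.015743
20 log₁₀(0.015743) = -36.06 dB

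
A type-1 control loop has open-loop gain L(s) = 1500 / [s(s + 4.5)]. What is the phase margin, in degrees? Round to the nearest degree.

Gain crossover: |L(jω)| = 1 at ω ≈ 38.6 rad s⁻¹.
∠L(j38.6) = −90° − arctan(38.6/4.5) ≈ -173.35°
PM = 180° + (-173.35°) = 6.65°

7°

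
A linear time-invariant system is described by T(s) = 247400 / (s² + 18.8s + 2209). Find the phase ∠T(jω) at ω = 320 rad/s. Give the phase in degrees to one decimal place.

∠[(j320)² + 18.8(j320) + 2209] = ∠[-1.0019e+05 + j6016] = 176.56°
∠T(j320) = −176.56° = -176.56°

-176.6 deg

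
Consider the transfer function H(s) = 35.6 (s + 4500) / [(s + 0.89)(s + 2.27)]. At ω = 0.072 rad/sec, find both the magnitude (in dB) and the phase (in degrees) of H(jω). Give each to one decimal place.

|j0.072 + 4500| = √(0.072² + 4500²) = 4500
|j0.072 + 0.89| = √(0.072² + 0.89²) = 0.8929
|j0.072 + 2.27| = √(0.072² + 2.27²) = 2.271
|H(j0.072)| = 35.6 × 4500 / (0.8929 × 2.271) = 78997
20 log₁₀(78997) = 97.95 dB
∠(j0.072 + 4500) = arctan(0.072/4500) = 0.00°
∠(j0.072 + 0.89) = arctan(0.072/0.89) = 4.63°
∠(j0.072 + 2.27) = arctan(0.072/2.27) = 1.82°
∠H(j0.072) = 0.00° − (4.63° + 1.82°) = -6.44°

|H| = 98.0 dB, ∠H = -6.4°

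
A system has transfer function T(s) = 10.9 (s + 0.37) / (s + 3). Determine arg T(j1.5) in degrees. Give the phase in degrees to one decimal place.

49.6°

∠(j1.5 + 0.37) = arctan(1.5/0.37) = 76.14°
∠(j1.5 + 3) = arctan(1.5/3) = 26.57°
∠T(j1.5) = 76.14° − 26.57° = 49.58°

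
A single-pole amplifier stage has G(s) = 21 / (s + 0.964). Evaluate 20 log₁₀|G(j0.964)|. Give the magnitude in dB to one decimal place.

23.8 dB

|j0.964 + 0.964| = √(0.964² + 0.964²) = 1.363
|G(j0.964)| = 21 / 1.363 = 15.404
20 log₁₀(15.404) = 23.75 dB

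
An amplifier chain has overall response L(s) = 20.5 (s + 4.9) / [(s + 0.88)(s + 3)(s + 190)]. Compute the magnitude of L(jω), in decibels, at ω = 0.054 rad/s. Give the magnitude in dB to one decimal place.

-14.0 dB

|j0.054 + 4.9| = √(0.054² + 4.9²) = 4.9
|j0.054 + 0.88| = √(0.054² + 0.88²) = 0.8817
|j0.054 + 3| = √(0.054² + 3²) = 3
|j0.054 + 190| = √(0.054² + 190²) = 190
|L(j0.054)| = 20.5 × 4.9 / (0.8817 × 3 × 190) = 0.19986
20 log₁₀(0.19986) = -13.99 dB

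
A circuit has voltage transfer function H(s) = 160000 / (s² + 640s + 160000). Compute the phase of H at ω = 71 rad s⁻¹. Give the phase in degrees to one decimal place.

∠[(j71)² + 640(j71) + 160000] = ∠[1.5496e+05 + j45440] = 16.34°
∠H(j71) = −16.34° = -16.34°

-16.3°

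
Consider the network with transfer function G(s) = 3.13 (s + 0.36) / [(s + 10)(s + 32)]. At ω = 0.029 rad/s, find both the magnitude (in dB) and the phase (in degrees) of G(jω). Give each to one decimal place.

|j0.029 + 0.36| = √(0.029² + 0.36²) = 0.3612
|j0.029 + 10| = √(0.029² + 10²) = 10
|j0.029 + 32| = √(0.029² + 32²) = 32
|G(j0.029)| = 3.13 × 0.3612 / (10 × 32) = 0.0035326
20 log₁₀(0.0035326) = -49.04 dB
∠(j0.029 + 0.36) = arctan(0.029/0.36) = 4.61°
∠(j0.029 + 10) = arctan(0.029/10) = 0.17°
∠(j0.029 + 32) = arctan(0.029/32) = 0.05°
∠G(j0.029) = 4.61° − (0.17° + 0.05°) = 4.39°

|G| = -49.0 dB, ∠G = 4.4 deg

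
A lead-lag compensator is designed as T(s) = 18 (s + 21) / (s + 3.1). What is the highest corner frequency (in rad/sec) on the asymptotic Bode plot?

Break frequencies occur at each pole and zero magnitude: 3.1 rad/sec, 21 rad/sec.
The highest is 21 rad/sec.

21 rad/sec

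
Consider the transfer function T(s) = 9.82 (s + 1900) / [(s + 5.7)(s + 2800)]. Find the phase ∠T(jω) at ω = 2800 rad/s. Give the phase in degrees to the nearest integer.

-79°

∠(j2800 + 1900) = arctan(2800/1900) = 55.84°
∠(j2800 + 5.7) = arctan(2800/5.7) = 89.88°
∠(j2800 + 2800) = arctan(2800/2800) = 45.00°
∠T(j2800) = 55.84° − (89.88° + 45.00°) = -79.04°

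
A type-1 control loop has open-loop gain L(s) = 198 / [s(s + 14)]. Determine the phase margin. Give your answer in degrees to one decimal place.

Gain crossover: |L(jω)| = 1 at ω ≈ 11.1 rad/sec.
∠L(j11.1) = −90° − arctan(11.1/14) ≈ -128.38°
PM = 180° + (-128.38°) = 51.62°

51.6°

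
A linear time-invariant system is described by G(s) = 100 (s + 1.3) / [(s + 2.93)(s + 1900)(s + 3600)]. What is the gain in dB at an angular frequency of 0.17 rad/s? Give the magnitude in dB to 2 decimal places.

|j0.17 + 1.3| = √(0.17² + 1.3²) = 1.311
|j0.17 + 2.93| = √(0.17² + 2.93²) = 2.935
|j0.17 + 1900| = √(0.17² + 1900²) = 1900
|j0.17 + 3600| = √(0.17² + 3600²) = 3600
|G(j0.17)| = 100 × 1.311 / (2.935 × 1900 × 3600) = 6.5309e-06
20 log₁₀(6.5309e-06) = -103.701 dB

-103.70 dB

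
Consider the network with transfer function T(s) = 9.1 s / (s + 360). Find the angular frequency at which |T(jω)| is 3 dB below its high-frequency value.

For a single-pole high-pass, the −3 dB point is at the pole: ω = 360 rad/s.

360 rad/s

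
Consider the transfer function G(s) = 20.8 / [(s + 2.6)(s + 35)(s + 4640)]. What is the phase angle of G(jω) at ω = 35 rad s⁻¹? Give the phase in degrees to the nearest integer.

∠(j35 + 2.6) = arctan(35/2.6) = 85.75°
∠(j35 + 35) = arctan(35/35) = 45.00°
∠(j35 + 4640) = arctan(35/4640) = 0.43°
∠G(j35) = − (85.75° + 45.00° + 0.43°) = -131.18°

-131°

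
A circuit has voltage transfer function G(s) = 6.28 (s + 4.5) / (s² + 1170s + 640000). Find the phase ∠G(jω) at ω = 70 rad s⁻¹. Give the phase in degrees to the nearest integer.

∠(j70 + 4.5) = arctan(70/4.5) = 86.32°
∠[(j70)² + 1170(j70) + 640000] = ∠[6.351e+05 + j81900] = 7.35°
∠G(j70) = 86.32° − 7.35° = 78.97°

79°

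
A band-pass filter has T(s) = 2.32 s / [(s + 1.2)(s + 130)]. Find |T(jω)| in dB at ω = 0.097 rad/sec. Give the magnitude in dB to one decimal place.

-56.8 dB

|j0.097| = 0.097
|j0.097 + 1.2| = √(0.097² + 1.2²) = 1.204
|j0.097 + 130| = √(0.097² + 130²) = 130
|T(j0.097)| = 2.32 × 0.097 / (1.204 × 130) = 0.0014379
20 log₁₀(0.0014379) = -56.85 dB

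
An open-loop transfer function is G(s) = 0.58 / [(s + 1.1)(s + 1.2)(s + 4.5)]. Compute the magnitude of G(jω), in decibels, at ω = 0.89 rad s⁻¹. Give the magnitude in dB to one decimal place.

|j0.89 + 1.1| = √(0.89² + 1.1²) = 1.415
|j0.89 + 1.2| = √(0.89² + 1.2²) = 1.494
|j0.89 + 4.5| = √(0.89² + 4.5²) = 4.587
|G(j0.89)| = 0.58 / (1.415 × 1.494 × 4.587) = 0.059811
20 log₁₀(0.059811) = -24.46 dB

-24.5 dB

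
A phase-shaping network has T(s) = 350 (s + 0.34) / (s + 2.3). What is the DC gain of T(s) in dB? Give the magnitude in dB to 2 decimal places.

T(0) = 350 × 0.34 / 2.3 = 51.739
20 log₁₀(51.739) = 34.276 dB

34.28 dB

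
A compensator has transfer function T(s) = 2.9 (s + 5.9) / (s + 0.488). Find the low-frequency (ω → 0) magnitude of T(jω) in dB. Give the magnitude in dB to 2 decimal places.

T(0) = 2.9 × 5.9 / 0.488 = 35.061
20 log₁₀(35.061) = 30.897 dB

30.90 dB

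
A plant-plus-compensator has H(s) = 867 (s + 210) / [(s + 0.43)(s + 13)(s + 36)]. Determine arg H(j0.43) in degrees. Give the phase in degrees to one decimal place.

-47.5°

∠(j0.43 + 210) = arctan(0.43/210) = 0.12°
∠(j0.43 + 0.43) = arctan(0.43/0.43) = 45.00°
∠(j0.43 + 13) = arctan(0.43/13) = 1.89°
∠(j0.43 + 36) = arctan(0.43/36) = 0.68°
∠H(j0.43) = 0.12° − (45.00° + 1.89° + 0.68°) = -47.46°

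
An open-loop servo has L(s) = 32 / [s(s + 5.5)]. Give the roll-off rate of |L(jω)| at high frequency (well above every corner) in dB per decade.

-40 dB/decade

With 0 zeros and 2 poles, the high-frequency asymptotic slope is 20 × (0 − 2) = -40 dB/decade.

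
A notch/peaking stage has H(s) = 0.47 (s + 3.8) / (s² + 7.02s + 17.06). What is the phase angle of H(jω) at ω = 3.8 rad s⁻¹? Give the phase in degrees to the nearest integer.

-39°

∠(j3.8 + 3.8) = arctan(3.8/3.8) = 45.00°
∠[(j3.8)² + 7.02(j3.8) + 17.06] = ∠[2.62 + j26.676] = 84.39°
∠H(j3.8) = 45.00° − 84.39° = -39.39°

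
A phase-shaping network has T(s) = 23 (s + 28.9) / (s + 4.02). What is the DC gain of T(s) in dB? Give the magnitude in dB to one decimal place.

44.4 dB

T(0) = 23 × 28.9 / 4.02 = 165.35
20 log₁₀(165.35) = 44.37 dB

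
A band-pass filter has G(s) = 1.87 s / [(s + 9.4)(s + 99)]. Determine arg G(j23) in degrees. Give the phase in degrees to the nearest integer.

∠(j23) = 90.00°
∠(j23 + 9.4) = arctan(23/9.4) = 67.77°
∠(j23 + 99) = arctan(23/99) = 13.08°
∠G(j23) = 90.00° − (67.77° + 13.08°) = 9.15°

9°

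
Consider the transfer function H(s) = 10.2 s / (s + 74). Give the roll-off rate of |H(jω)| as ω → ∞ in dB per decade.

With 1 zero and 1 pole, the high-frequency asymptotic slope is 20 × (1 − 1) = 0 dB/decade.

0 dB/decade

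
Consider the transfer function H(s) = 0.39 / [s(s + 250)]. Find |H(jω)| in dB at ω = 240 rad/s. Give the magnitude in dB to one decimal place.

-106.6 dB

|j240 + 250| = √(240² + 250²) = 346.6
|j240| = 240
|H(j240)| = 0.39 / (346.6 × 240) = 4.689e-06
20 log₁₀(4.689e-06) = -106.58 dB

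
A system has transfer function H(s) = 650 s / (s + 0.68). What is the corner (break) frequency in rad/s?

0.68 rad/s

The single real pole at s = −0.68 gives a corner at ω = 0.68 rad/s.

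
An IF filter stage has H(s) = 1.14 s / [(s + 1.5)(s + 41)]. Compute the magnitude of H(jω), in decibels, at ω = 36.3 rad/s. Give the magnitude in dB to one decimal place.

-33.6 dB

|j36.3| = 36.3
|j36.3 + 1.5| = √(36.3² + 1.5²) = 36.33
|j36.3 + 41| = √(36.3² + 41²) = 54.76
|H(j36.3)| = 1.14 × 36.3 / (36.33 × 54.76) = 0.0208
20 log₁₀(0.0208) = -33.64 dB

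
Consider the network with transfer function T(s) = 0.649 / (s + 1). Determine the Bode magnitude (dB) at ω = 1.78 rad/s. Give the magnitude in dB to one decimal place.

-10.0 dB

|j1.78 + 1| = √(1.78² + 1²) = 2.042
|T(j1.78)| = 0.649 / 2.042 = 0.31788
20 log₁₀(0.31788) = -9.95 dB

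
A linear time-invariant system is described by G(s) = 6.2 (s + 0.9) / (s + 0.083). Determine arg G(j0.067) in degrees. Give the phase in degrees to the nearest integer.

∠(j0.067 + 0.9) = arctan(0.067/0.9) = 4.26°
∠(j0.067 + 0.083) = arctan(0.067/0.083) = 38.91°
∠G(j0.067) = 4.26° − 38.91° = -34.65°

-35°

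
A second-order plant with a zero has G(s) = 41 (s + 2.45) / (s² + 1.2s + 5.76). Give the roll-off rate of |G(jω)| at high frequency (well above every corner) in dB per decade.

With 1 zero and 2 poles, the high-frequency asymptotic slope is 20 × (1 − 2) = -20 dB/decade.

-20 dB/decade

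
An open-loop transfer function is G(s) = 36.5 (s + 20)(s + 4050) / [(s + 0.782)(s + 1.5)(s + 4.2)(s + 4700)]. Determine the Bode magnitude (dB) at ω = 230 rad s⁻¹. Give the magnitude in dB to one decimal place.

|j230 + 20| = √(230² + 20²) = 230.9
|j230 + 4050| = √(230² + 4050²) = 4057
|j230 + 0.782| = √(230² + 0.782²) = 230
|j230 + 1.5| = √(230² + 1.5²) = 230
|j230 + 4.2| = √(230² + 4.2²) = 230
|j230 + 4700| = √(230² + 4700²) = 4706
|G(j230)| = 36.5 × 230.9 × 4057 / (230 × 230 × 230 × 4706) = 0.00059693
20 log₁₀(0.00059693) = -64.48 dB

-64.5 dB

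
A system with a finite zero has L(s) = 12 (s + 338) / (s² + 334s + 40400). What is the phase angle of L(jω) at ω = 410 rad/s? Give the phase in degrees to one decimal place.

∠(j410 + 338) = arctan(410/338) = 50.50°
∠[(j410)² + 334(j410) + 40400] = ∠[-1.277e+05 + j1.3694e+05] = 133.00°
∠L(j410) = 50.50° − 133.00° = -82.50°

-82.5°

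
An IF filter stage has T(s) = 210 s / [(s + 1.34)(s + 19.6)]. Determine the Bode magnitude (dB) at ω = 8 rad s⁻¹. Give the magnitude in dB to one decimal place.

19.8 dB

|j8| = 8
|j8 + 1.34| = √(8² + 1.34²) = 8.111
|j8 + 19.6| = √(8² + 19.6²) = 21.17
|T(j8)| = 210 × 8 / (8.111 × 21.17) = 9.7835
20 log₁₀(9.7835) = 19.81 dB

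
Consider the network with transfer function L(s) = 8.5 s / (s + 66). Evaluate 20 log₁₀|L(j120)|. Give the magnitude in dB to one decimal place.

|j120| = 120
|j120 + 66| = √(120² + 66²) = 137
|L(j120)| = 8.5 × 120 / 137 = 7.4478
20 log₁₀(7.4478) = 17.44 dB

17.4 dB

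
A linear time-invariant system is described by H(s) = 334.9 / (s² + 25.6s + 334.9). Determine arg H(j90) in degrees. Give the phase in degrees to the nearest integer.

∠[(j90)² + 25.6(j90) + 334.9] = ∠[-7765.1 + j2304] = 163.47°
∠H(j90) = −163.47° = -163.47°

-163°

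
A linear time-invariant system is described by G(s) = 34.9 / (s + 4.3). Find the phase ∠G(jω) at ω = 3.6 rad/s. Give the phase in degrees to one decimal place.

∠(j3.6 + 4.3) = arctan(3.6/4.3) = 39.94°
∠G(j3.6) = −39.94° = -39.94°

-39.9°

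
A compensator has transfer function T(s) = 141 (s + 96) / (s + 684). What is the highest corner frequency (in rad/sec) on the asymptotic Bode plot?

684 rad/sec

Break frequencies occur at each pole and zero magnitude: 96 rad/sec, 684 rad/sec.
The highest is 684 rad/sec.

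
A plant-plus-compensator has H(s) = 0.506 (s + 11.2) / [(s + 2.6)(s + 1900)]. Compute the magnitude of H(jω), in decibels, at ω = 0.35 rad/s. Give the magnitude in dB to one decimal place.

-58.9 dB

|j0.35 + 11.2| = √(0.35² + 11.2²) = 11.21
|j0.35 + 2.6| = √(0.35² + 2.6²) = 2.623
|j0.35 + 1900| = √(0.35² + 1900²) = 1900
|H(j0.35)| = 0.506 × 11.21 / (2.623 × 1900) = 0.0011375
20 log₁₀(0.0011375) = -58.88 dB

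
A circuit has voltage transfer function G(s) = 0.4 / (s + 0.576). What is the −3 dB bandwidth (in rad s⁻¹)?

For a single-pole low-pass, the −3 dB point is at the pole: ω = 0.576 rad s⁻¹.

0.576 rad s⁻¹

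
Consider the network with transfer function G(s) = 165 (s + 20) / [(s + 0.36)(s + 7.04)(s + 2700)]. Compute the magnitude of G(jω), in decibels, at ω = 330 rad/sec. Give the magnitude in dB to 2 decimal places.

|j330 + 20| = √(330² + 20²) = 330.6
|j330 + 0.36| = √(330² + 0.36²) = 330
|j330 + 7.04| = √(330² + 7.04²) = 330.1
|j330 + 2700| = √(330² + 2700²) = 2720
|G(j330)| = 165 × 330.6 / (330 × 330.1 × 2720) = 0.00018411
20 log₁₀(0.00018411) = -74.698 dB

-74.70 dB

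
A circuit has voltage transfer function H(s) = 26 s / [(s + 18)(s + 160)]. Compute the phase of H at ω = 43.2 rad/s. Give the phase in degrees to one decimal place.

7.5 deg

∠(j43.2) = 90.00°
∠(j43.2 + 18) = arctan(43.2/18) = 67.38°
∠(j43.2 + 160) = arctan(43.2/160) = 15.11°
∠H(j43.2) = 90.00° − (67.38° + 15.11°) = 7.51°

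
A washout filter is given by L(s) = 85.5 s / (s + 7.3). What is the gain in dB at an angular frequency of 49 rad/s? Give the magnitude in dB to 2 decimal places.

38.54 dB

|j49| = 49
|j49 + 7.3| = √(49² + 7.3²) = 49.54
|L(j49)| = 85.5 × 49 / 49.54 = 84.567
20 log₁₀(84.567) = 38.544 dB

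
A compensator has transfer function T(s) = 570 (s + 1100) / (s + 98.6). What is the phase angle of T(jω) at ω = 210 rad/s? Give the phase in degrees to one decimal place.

∠(j210 + 1100) = arctan(210/1100) = 10.81°
∠(j210 + 98.6) = arctan(210/98.6) = 64.85°
∠T(j210) = 10.81° − 64.85° = -54.04°

-54.0°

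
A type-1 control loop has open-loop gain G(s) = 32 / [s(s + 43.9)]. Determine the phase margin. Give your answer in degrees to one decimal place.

Gain crossover: |G(jω)| = 1 at ω ≈ 0.729 rad s⁻¹.
∠G(j0.729) = −90° − arctan(0.729/43.9) ≈ -90.95°
PM = 180° + (-90.95°) = 89.05°

89.0°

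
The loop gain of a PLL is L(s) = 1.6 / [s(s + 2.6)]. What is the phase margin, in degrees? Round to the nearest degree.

77°

Gain crossover: |L(jω)| = 1 at ω ≈ 0.6 rad/sec.
∠L(j0.6) = −90° − arctan(0.6/2.6) ≈ -102.99°
PM = 180° + (-102.99°) = 77.01°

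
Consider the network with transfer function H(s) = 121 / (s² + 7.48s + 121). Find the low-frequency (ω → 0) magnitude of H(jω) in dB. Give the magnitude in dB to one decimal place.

H(0) = 121 / 121 = 1
20 log₁₀(1) = 0.00 dB

0.0 dB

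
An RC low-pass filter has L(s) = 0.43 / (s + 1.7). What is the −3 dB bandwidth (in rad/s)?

1.7 rad/s

For a single-pole low-pass, the −3 dB point is at the pole: ω = 1.7 rad/s.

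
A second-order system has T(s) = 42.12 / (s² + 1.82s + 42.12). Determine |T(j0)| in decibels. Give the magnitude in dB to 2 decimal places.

0.00 dB

T(0) = 42.12 / 42.12 = 1
20 log₁₀(1) = 0.000 dB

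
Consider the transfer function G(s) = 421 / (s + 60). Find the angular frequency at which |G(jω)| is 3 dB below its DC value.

For a single-pole low-pass, the −3 dB point is at the pole: ω = 60 rad/s.

60 rad/s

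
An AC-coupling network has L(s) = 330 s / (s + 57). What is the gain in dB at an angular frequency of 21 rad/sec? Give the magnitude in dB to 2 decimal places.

|j21| = 21
|j21 + 57| = √(21² + 57²) = 60.75
|L(j21)| = 330 × 21 / 60.75 = 114.08
20 log₁₀(114.08) = 41.144 dB

41.14 dB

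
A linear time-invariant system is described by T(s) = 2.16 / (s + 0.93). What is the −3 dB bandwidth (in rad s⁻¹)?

0.93 rad s⁻¹

For a single-pole low-pass, the −3 dB point is at the pole: ω = 0.93 rad s⁻¹.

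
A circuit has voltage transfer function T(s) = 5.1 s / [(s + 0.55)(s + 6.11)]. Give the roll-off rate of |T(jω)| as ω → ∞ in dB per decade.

-20 dB/decade

With 1 zero and 2 poles, the high-frequency asymptotic slope is 20 × (1 − 2) = -20 dB/decade.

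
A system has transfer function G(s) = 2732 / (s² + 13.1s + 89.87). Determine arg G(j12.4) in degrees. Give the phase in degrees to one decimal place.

-111.5°

∠[(j12.4)² + 13.1(j12.4) + 89.87] = ∠[-63.89 + j162.44] = 111.47°
∠G(j12.4) = −111.47° = -111.47°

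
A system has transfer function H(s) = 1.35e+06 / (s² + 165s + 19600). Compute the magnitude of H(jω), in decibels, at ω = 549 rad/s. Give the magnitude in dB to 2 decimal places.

13.18 dB

|(j549)² + 165(j549) + 19600| = |-2.818e+05 + j90585| = 2.96e+05
|H(j549)| = 1.35e+06 / 2.96e+05 = 4.5608
20 log₁₀(4.5608) = 13.181 dB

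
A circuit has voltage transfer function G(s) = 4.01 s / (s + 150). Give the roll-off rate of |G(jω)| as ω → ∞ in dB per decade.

With 1 zero and 1 pole, the high-frequency asymptotic slope is 20 × (1 − 1) = 0 dB/decade.

0 dB/decade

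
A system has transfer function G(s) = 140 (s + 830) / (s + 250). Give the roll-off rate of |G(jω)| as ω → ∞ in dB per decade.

With 1 zero and 1 pole, the high-frequency asymptotic slope is 20 × (1 − 1) = 0 dB/decade.

0 dB/decade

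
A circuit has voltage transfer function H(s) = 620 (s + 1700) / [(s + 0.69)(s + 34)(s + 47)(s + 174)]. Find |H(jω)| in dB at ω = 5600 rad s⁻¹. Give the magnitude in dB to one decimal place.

|j5600 + 1700| = √(5600² + 1700²) = 5852
|j5600 + 0.69| = √(5600² + 0.69²) = 5600
|j5600 + 34| = √(5600² + 34²) = 5600
|j5600 + 47| = √(5600² + 47²) = 5600
|j5600 + 174| = √(5600² + 174²) = 5603
|H(j5600)| = 620 × 5852 / (5600 × 5600 × 5600 × 5603) = 3.6875e-09
20 log₁₀(3.6875e-09) = -168.67 dB

-168.7 dB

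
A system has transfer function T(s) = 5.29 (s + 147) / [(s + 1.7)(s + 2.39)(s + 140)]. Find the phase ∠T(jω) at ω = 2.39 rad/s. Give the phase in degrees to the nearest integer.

∠(j2.39 + 147) = arctan(2.39/147) = 0.93°
∠(j2.39 + 1.7) = arctan(2.39/1.7) = 54.58°
∠(j2.39 + 2.39) = arctan(2.39/2.39) = 45.00°
∠(j2.39 + 140) = arctan(2.39/140) = 0.98°
∠T(j2.39) = 0.93° − (54.58° + 45.00° + 0.98°) = -99.62°

-100°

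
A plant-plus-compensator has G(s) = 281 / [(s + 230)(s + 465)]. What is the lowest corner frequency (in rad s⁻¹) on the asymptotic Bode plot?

Break frequencies occur at each pole and zero magnitude: 230 rad s⁻¹, 465 rad s⁻¹.
The lowest is 230 rad s⁻¹.

230 rad s⁻¹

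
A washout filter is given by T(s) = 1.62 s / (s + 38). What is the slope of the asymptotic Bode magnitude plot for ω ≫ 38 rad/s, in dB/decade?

0 dB/decade

With 1 zero and 1 pole, the high-frequency asymptotic slope is 20 × (1 − 1) = 0 dB/decade.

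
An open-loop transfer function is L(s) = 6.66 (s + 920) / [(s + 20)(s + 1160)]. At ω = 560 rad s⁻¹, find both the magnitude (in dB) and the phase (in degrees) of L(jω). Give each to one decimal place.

|L| = -40.1 dB, ∠L = -82.4 deg

|j560 + 920| = √(560² + 920²) = 1077
|j560 + 20| = √(560² + 20²) = 560.4
|j560 + 1160| = √(560² + 1160²) = 1288
|L(j560)| = 6.66 × 1077 / (560.4 × 1288) = 0.0099378
20 log₁₀(0.0099378) = -40.05 dB
∠(j560 + 920) = arctan(560/920) = 31.33°
∠(j560 + 20) = arctan(560/20) = 87.95°
∠(j560 + 1160) = arctan(560/1160) = 25.77°
∠L(j560) = 31.33° − (87.95° + 25.77°) = -82.40°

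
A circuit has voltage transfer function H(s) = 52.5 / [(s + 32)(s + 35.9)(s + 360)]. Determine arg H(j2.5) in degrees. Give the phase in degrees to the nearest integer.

-9 deg

∠(j2.5 + 32) = arctan(2.5/32) = 4.47°
∠(j2.5 + 35.9) = arctan(2.5/35.9) = 3.98°
∠(j2.5 + 360) = arctan(2.5/360) = 0.40°
∠H(j2.5) = − (4.47° + 3.98° + 0.40°) = -8.85°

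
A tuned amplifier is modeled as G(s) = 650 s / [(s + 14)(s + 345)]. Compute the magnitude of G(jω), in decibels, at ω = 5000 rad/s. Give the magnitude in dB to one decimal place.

|j5000| = 5000
|j5000 + 14| = √(5000² + 14²) = 5000
|j5000 + 345| = √(5000² + 345²) = 5012
|G(j5000)| = 650 × 5000 / (5000 × 5012) = 0.12969
20 log₁₀(0.12969) = -17.74 dB

-17.7 dB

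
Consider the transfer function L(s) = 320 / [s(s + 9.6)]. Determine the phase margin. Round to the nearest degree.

30°

Gain crossover: |L(jω)| = 1 at ω ≈ 16.6 rad/s.
∠L(j16.6) = −90° − arctan(16.6/9.6) ≈ -150.03°
PM = 180° + (-150.03°) = 29.97°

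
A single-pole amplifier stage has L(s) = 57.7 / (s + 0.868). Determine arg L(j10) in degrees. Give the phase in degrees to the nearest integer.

∠(j10 + 0.868) = arctan(10/0.868) = 85.04°
∠L(j10) = −85.04° = -85.04°

-85°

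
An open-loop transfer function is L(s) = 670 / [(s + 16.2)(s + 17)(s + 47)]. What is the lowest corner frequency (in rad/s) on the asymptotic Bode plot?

16.2 rad/s

Break frequencies occur at each pole and zero magnitude: 16.2 rad/s, 17 rad/s, 47 rad/s.
The lowest is 16.2 rad/s.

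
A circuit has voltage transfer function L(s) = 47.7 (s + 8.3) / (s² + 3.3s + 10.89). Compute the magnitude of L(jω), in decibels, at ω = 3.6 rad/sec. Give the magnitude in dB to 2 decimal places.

|j3.6 + 8.3| = √(3.6² + 8.3²) = 9.047
|(j3.6)² + 3.3(j3.6) + 10.89| = |-2.07 + j11.88| = 12.06
|L(j3.6)| = 47.7 × 9.047 / 12.06 = 35.786
20 log₁₀(35.786) = 31.074 dB

31.07 dB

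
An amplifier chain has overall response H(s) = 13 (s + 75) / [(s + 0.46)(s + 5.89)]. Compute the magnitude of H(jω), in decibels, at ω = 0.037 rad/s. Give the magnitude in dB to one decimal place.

51.1 dB

|j0.037 + 75| = √(0.037² + 75²) = 75
|j0.037 + 0.46| = √(0.037² + 0.46²) = 0.4615
|j0.037 + 5.89| = √(0.037² + 5.89²) = 5.89
|H(j0.037)| = 13 × 75 / (0.4615 × 5.89) = 358.69
20 log₁₀(358.69) = 51.09 dB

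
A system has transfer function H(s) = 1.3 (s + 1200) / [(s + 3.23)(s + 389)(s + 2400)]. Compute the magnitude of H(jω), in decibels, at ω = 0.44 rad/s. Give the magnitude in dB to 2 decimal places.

|j0.44 + 1200| = √(0.44² + 1200²) = 1200
|j0.44 + 3.23| = √(0.44² + 3.23²) = 3.26
|j0.44 + 389| = √(0.44² + 389²) = 389
|j0.44 + 2400| = √(0.44² + 2400²) = 2400
|H(j0.44)| = 1.3 × 1200 / (3.26 × 389 × 2400) = 0.00051259
20 log₁₀(0.00051259) = -65.805 dB

-65.80 dB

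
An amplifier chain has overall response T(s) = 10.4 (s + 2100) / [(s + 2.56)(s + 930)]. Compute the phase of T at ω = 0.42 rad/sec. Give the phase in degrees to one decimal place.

∠(j0.42 + 2100) = arctan(0.42/2100) = 0.01°
∠(j0.42 + 2.56) = arctan(0.42/2.56) = 9.32°
∠(j0.42 + 930) = arctan(0.42/930) = 0.03°
∠T(j0.42) = 0.01° − (9.32° + 0.03°) = -9.33°

-9.3°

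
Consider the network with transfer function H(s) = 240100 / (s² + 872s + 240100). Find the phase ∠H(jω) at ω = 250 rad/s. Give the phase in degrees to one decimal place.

-50.8 deg

∠[(j250)² + 872(j250) + 240100] = ∠[1.776e+05 + j2.18e+05] = 50.83°
∠H(j250) = −50.83° = -50.83°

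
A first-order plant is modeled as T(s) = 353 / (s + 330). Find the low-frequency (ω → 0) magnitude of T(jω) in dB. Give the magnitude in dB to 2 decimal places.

T(0) = 353 / 330 = 1.0697
20 log₁₀(1.0697) = 0.585 dB

0.59 dB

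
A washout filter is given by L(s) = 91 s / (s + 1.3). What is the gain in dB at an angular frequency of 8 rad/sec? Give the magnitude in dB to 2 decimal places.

39.07 dB

|j8| = 8
|j8 + 1.3| = √(8² + 1.3²) = 8.105
|L(j8)| = 91 × 8 / 8.105 = 89.822
20 log₁₀(89.822) = 39.068 dB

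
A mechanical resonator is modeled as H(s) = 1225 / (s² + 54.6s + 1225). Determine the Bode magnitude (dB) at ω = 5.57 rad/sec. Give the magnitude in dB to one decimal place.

-0.1 dB

|(j5.57)² + 54.6(j5.57) + 1225| = |1194 + j304.12| = 1232
|H(j5.57)| = 1225 / 1232 = 0.99424
20 log₁₀(0.99424) = -0.05 dB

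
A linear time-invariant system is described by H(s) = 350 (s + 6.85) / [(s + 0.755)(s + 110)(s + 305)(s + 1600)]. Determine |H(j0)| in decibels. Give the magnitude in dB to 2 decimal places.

H(0) = 350 × 6.85 / (0.755 × 110 × 305 × 1600) = 5.9156e-05
20 log₁₀(5.9156e-05) = -84.560 dB

-84.56 dB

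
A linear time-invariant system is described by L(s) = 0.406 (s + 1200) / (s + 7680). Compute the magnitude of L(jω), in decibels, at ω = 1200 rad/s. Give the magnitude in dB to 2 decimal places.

|j1200 + 1200| = √(1200² + 1200²) = 1697
|j1200 + 7680| = √(1200² + 7680²) = 7773
|L(j1200)| = 0.406 × 1697 / 7773 = 0.088639
20 log₁₀(0.088639) = -21.048 dB

-21.05 dB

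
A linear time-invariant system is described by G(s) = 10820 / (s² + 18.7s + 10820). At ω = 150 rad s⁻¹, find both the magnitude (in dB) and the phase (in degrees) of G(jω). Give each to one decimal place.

|G| = -0.9 dB, ∠G = -166.5°

|(j150)² + 18.7(j150) + 10820| = |-11680 + j2805| = 1.201e+04
|G(j150)| = 10820 / 1.201e+04 = 0.90076
20 log₁₀(0.90076) = -0.91 dB
∠[(j150)² + 18.7(j150) + 10820] = ∠[-11680 + j2805] = 166.50°
∠G(j150) = −166.50° = -166.50°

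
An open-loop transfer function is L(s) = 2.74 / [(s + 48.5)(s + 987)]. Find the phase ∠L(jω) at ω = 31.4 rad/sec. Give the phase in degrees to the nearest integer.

-35°

∠(j31.4 + 48.5) = arctan(31.4/48.5) = 32.92°
∠(j31.4 + 987) = arctan(31.4/987) = 1.82°
∠L(j31.4) = − (32.92° + 1.82°) = -34.74°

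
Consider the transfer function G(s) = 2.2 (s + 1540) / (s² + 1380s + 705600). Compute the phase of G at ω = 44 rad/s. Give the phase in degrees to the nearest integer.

∠(j44 + 1540) = arctan(44/1540) = 1.64°
∠[(j44)² + 1380(j44) + 705600] = ∠[7.0366e+05 + j60720] = 4.93°
∠G(j44) = 1.64° − 4.93° = -3.30°

-3°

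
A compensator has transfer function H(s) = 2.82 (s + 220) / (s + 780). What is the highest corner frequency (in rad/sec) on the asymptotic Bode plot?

780 rad/sec

Break frequencies occur at each pole and zero magnitude: 220 rad/sec, 780 rad/sec.
The highest is 780 rad/sec.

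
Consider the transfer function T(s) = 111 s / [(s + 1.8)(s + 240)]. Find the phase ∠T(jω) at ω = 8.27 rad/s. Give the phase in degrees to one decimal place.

∠(j8.27) = 90.00°
∠(j8.27 + 1.8) = arctan(8.27/1.8) = 77.72°
∠(j8.27 + 240) = arctan(8.27/240) = 1.97°
∠T(j8.27) = 90.00° − (77.72° + 1.97°) = 10.31°

10.3 deg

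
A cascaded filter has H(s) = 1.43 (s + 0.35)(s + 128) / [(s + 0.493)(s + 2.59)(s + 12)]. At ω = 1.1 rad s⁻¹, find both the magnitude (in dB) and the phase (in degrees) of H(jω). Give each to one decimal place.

|j1.1 + 0.35| = √(1.1² + 0.35²) = 1.154
|j1.1 + 128| = √(1.1² + 128²) = 128
|j1.1 + 0.493| = √(1.1² + 0.493²) = 1.205
|j1.1 + 2.59| = √(1.1² + 2.59²) = 2.814
|j1.1 + 12| = √(1.1² + 12²) = 12.05
|H(j1.1)| = 1.43 × 1.154 × 128 / (1.205 × 2.814 × 12.05) = 5.1695
20 log₁₀(5.1695) = 14.27 dB
∠(j1.1 + 0.35) = arctan(1.1/0.35) = 72.35°
∠(j1.1 + 128) = arctan(1.1/128) = 0.49°
∠(j1.1 + 0.493) = arctan(1.1/0.493) = 65.86°
∠(j1.1 + 2.59) = arctan(1.1/2.59) = 23.01°
∠(j1.1 + 12) = arctan(1.1/12) = 5.24°
∠H(j1.1) = 72.35° + 0.49° − (65.86° + 23.01° + 5.24°) = -21.27°

|H| = 14.3 dB, ∠H = -21.3°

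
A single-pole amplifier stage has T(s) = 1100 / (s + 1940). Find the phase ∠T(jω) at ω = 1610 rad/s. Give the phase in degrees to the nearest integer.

∠(j1610 + 1940) = arctan(1610/1940) = 39.69°
∠T(j1610) = −39.69° = -39.69°

-40 deg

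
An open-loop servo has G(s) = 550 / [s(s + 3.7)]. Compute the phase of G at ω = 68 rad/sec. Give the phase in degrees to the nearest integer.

-177°

∠(j68 + 3.7) = arctan(68/3.7) = 86.89°
∠(j68) = 90.00°
∠G(j68) = − (86.89° + 90.00°) = -176.89°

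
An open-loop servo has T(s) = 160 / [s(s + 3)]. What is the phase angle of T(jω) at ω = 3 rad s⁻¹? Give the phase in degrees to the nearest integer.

-135°

∠(j3 + 3) = arctan(3/3) = 45.00°
∠(j3) = 90.00°
∠T(j3) = − (45.00° + 90.00°) = -135.00°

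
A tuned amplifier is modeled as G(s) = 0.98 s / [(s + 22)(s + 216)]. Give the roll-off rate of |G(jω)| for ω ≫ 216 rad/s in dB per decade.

With 1 zero and 2 poles, the high-frequency asymptotic slope is 20 × (1 − 2) = -20 dB/decade.

-20 dB/decade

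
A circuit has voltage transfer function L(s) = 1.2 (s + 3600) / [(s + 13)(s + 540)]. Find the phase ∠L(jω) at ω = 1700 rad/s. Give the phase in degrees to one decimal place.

∠(j1700 + 3600) = arctan(1700/3600) = 25.28°
∠(j1700 + 13) = arctan(1700/13) = 89.56°
∠(j1700 + 540) = arctan(1700/540) = 72.38°
∠L(j1700) = 25.28° − (89.56° + 72.38°) = -136.66°

-136.7°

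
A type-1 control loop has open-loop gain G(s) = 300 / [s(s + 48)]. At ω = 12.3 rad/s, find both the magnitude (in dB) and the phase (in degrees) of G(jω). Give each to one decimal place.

|G| = -6.2 dB, ∠G = -104.4°

|j12.3 + 48| = √(12.3² + 48²) = 49.55
|j12.3| = 12.3
|G(j12.3)| = 300 / (49.55 × 12.3) = 0.49223
20 log₁₀(0.49223) = -6.16 dB
∠(j12.3 + 48) = arctan(12.3/48) = 14.37°
∠(j12.3) = 90.00°
∠G(j12.3) = − (14.37° + 90.00°) = -104.37°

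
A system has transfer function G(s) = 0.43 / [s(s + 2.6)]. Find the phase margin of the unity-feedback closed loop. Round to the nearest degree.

86 deg

Gain crossover: |G(jω)| = 1 at ω ≈ 0.165 rad s⁻¹.
∠G(j0.165) = −90° − arctan(0.165/2.6) ≈ -93.63°
PM = 180° + (-93.63°) = 86.37°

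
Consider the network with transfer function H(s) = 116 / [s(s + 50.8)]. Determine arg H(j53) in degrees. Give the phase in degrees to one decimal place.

∠(j53 + 50.8) = arctan(53/50.8) = 46.21°
∠(j53) = 90.00°
∠H(j53) = − (46.21° + 90.00°) = -136.21°

-136.2°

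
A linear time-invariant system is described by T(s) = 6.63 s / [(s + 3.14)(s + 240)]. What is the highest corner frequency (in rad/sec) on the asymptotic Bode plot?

240 rad/sec

Break frequencies occur at each pole and zero magnitude: 3.14 rad/sec, 240 rad/sec.
The highest is 240 rad/sec.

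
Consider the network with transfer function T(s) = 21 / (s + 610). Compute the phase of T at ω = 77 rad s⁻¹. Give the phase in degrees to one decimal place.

∠(j77 + 610) = arctan(77/610) = 7.19°
∠T(j77) = −7.19° = -7.19°

-7.2°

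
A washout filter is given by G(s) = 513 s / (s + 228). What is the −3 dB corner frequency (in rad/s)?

For a single-pole high-pass, the −3 dB point is at the pole: ω = 228 rad/s.

228 rad/s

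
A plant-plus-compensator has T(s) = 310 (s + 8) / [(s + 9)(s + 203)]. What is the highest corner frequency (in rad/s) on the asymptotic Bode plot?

Break frequencies occur at each pole and zero magnitude: 8 rad/s, 9 rad/s, 203 rad/s.
The highest is 203 rad/s.

203 rad/s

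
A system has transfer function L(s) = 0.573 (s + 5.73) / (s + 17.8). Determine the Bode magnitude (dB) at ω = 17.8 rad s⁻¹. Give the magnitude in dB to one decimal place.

-7.4 dB

|j17.8 + 5.73| = √(17.8² + 5.73²) = 18.7
|j17.8 + 17.8| = √(17.8² + 17.8²) = 25.17
|L(j17.8)| = 0.573 × 18.7 / 25.17 = 0.42565
20 log₁₀(0.42565) = -7.42 dB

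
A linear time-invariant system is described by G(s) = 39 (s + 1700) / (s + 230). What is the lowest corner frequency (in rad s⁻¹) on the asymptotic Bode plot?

230 rad s⁻¹

Break frequencies occur at each pole and zero magnitude: 230 rad s⁻¹, 1700 rad s⁻¹.
The lowest is 230 rad s⁻¹.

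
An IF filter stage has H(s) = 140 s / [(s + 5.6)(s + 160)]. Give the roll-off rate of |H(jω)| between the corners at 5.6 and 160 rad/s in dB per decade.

0 dB/decade

In this band the factors already past their corner are: 1 differentiator zero, pole at 5.6; net slope = 0 dB/decade.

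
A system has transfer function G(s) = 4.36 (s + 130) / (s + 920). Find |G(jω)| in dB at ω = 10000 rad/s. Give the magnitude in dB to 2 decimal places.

12.75 dB

|j10000 + 130| = √(10000² + 130²) = 1e+04
|j10000 + 920| = √(10000² + 920²) = 1.004e+04
|G(j10000)| = 4.36 × 1e+04 / 1.004e+04 = 4.342
20 log₁₀(4.342) = 12.754 dB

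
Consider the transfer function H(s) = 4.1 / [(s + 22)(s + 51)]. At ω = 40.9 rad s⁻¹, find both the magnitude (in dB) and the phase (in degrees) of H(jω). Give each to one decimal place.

|j40.9 + 22| = √(40.9² + 22²) = 46.44
|j40.9 + 51| = √(40.9² + 51²) = 65.37
|H(j40.9)| = 4.1 / (46.44 × 65.37) = 0.0013504
20 log₁₀(0.0013504) = -57.39 dB
∠(j40.9 + 22) = arctan(40.9/22) = 61.72°
∠(j40.9 + 51) = arctan(40.9/51) = 38.73°
∠H(j40.9) = − (61.72° + 38.73°) = -100.45°

|H| = -57.4 dB, ∠H = -100.5°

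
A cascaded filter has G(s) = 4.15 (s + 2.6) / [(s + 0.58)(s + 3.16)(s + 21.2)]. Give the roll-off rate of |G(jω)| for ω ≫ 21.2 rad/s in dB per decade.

-40 dB/decade

With 1 zero and 3 poles, the high-frequency asymptotic slope is 20 × (1 − 3) = -40 dB/decade.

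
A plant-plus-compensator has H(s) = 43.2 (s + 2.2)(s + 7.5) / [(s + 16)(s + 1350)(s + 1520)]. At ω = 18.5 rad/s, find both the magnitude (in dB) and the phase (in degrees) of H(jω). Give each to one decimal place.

|H| = -69.9 dB, ∠H = 100.5°

|j18.5 + 2.2| = √(18.5² + 2.2²) = 18.63
|j18.5 + 7.5| = √(18.5² + 7.5²) = 19.96
|j18.5 + 16| = √(18.5² + 16²) = 24.46
|j18.5 + 1350| = √(18.5² + 1350²) = 1350
|j18.5 + 1520| = √(18.5² + 1520²) = 1520
|H(j18.5)| = 43.2 × 18.63 × 19.96 / (24.46 × 1350 × 1520) = 0.00032006
20 log₁₀(0.00032006) = -69.90 dB
∠(j18.5 + 2.2) = arctan(18.5/2.2) = 83.22°
∠(j18.5 + 7.5) = arctan(18.5/7.5) = 67.93°
∠(j18.5 + 16) = arctan(18.5/16) = 49.14°
∠(j18.5 + 1350) = arctan(18.5/1350) = 0.79°
∠(j18.5 + 1520) = arctan(18.5/1520) = 0.70°
∠H(j18.5) = 83.22° + 67.93° − (49.14° + 0.79° + 0.70°) = 100.52°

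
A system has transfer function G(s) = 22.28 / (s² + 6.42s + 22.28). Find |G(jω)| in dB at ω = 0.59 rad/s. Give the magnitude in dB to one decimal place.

0.0 dB

|(j0.59)² + 6.42(j0.59) + 22.28| = |21.932 + j3.7878| = 22.26
|G(j0.59)| = 22.28 / 22.26 = 1.0011
20 log₁₀(1.0011) = 0.01 dB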